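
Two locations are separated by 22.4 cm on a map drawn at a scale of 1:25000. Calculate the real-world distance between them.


ground = 22.4 cm * 25000 / 100 = 5600.0 m = 5.6 km

5.6 km


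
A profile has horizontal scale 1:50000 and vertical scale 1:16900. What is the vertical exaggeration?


VE = horizontal_scale / vertical_scale = 50000 / 16900 ≈ 3.0

3.0x


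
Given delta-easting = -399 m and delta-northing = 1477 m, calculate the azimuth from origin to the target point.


az = atan2(-399, 1477) = -15.1 deg
adjusted to 0-360: 344.9 degrees

344.9 degrees


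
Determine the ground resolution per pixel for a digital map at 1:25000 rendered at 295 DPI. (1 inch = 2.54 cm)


pixel_cm = 2.54 / 295 ≈ 0.00861 cm
ground = pixel_cm * 25000 / 100 = 2.54 * 25000 / (295 * 100) = 63500 / 29500 ≈ 2.15 m

2.15 m


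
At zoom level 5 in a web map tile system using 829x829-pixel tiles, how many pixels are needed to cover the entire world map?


tiles per axis = 2^5 = 32
total tiles = 32^2 = 1024
pixels per axis = 32 * 829 = 26528
total pixels = 26528^2 = 703734784

703734784 pixels


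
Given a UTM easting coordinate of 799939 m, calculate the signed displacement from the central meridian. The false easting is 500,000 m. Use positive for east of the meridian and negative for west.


displacement = 799939 - 500000 = 299939 m

299939 m


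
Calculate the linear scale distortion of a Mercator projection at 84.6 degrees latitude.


SF = 1 / cos(84.6) = 1 / 0.094108 = 10.626

10.626


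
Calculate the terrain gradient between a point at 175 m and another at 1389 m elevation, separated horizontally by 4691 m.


gradient = (1389 - 175) / 4691 = 1214 / 4691 = 0.2588

0.2588


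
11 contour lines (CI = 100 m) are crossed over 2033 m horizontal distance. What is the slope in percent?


elevation change = 11 * 100 = 1100 m
slope = 1100 / 2033 * 100 = 54.1%

54.1%


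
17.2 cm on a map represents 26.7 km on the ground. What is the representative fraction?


ground = 26.7 km = 2670000 cm; RF denominator = ground / map = 2670000 / 17.2 ≈ 155233; RF = 1:155233

1:155233


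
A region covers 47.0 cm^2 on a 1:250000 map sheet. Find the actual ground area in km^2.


ground_area = 47.0 * (250000/100)^2 = 293750000.0 m^2 = 293.75 km^2

293.75 km^2


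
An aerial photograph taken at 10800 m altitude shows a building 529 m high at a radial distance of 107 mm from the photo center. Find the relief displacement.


d = h * r / H = 529 * 107 / 10800 = 5.24 mm

5.24 mm


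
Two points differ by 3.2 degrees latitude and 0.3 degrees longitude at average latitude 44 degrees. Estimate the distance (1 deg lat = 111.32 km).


dlat_km = 3.2 * 111.32 = 356.224
dlon_km = 0.3 * 111.32 * cos(44) ≈ 24.023
dist = sqrt(356.224^2 + 24.023^2) ≈ 357.0 km

357.0 km


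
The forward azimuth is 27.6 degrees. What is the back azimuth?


back azimuth = (27.6 + 180) mod 360 = 207.6 degrees

207.6 degrees


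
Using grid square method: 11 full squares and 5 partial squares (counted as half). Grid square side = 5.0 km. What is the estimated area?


effective squares = 11 + 5 * 0.5 = 13.5
area = 13.5 * 25.0 = 337.5 km^2

337.5 km^2


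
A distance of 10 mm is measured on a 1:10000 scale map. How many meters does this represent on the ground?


ground = 10 mm * 10000 / 1000 = 100.0 m

100.0 m


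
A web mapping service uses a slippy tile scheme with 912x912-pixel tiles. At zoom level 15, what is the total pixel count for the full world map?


tiles per axis = 2^15 = 32768
total tiles = 32768^2 = 1073741824
pixels per axis = 32768 * 912 = 29884416
total pixels = 29884416^2 = 893078319661056

893078319661056 pixels


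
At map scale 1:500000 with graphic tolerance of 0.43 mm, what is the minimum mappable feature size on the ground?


ground = 0.43 mm * 500000 / 1000 = 215.0 m

215.0 m


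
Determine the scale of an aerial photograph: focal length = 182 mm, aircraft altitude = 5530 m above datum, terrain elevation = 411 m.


scale = f / (H - h) = 182 mm / 5119 m = 182 / 5119000 = 1:28126

1:28126


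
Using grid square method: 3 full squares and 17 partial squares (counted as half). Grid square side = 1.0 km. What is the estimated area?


effective squares = 3 + 17 * 0.5 = 11.5
area = 11.5 * 1.0 = 11.5 km^2

11.5 km^2


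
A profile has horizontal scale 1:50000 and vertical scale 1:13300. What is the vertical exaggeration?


VE = horizontal_scale / vertical_scale = 50000 / 13300 ≈ 3.8

3.8x


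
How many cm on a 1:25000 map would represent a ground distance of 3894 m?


map_cm = 3894 * 100 / 25000 = 15.576 cm ≈ 15.58 cm

15.58 cm


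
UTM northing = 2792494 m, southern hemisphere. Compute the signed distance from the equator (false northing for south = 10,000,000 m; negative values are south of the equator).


For southern: actual = 2792494 - 10000000 = -7207506 m

-7207506 m


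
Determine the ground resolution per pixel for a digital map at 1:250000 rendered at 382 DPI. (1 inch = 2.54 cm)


pixel_cm = 2.54 / 382 ≈ 0.006649 cm
ground = pixel_cm * 250000 / 100 = 2.54 * 250000 / (382 * 100) = 635000 / 38200 ≈ 16.62 m

16.62 m


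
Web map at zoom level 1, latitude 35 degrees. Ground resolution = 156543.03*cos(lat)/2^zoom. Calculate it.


res = 156543.03 * cos(35) / 2^1 = 156543.03 * 0.81915204 / 2 = 64116.27 m/pixel

64116.27 m/pixel


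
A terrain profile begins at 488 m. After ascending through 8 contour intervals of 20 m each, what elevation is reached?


elevation = 488 + 8 * 20 = 648 m

648 m


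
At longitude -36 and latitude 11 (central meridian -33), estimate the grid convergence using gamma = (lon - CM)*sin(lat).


gamma = (-36 - -33) * sin(11) = -3 * 0.190809 = -0.572 degrees

-0.572 degrees


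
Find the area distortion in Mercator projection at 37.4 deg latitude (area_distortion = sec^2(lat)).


area_distortion = 1/cos^2(37.4) = 1.585

1.585


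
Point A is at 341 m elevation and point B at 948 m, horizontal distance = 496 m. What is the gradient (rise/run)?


gradient = (948 - 341) / 496 = 607 / 496 = 1.2238

1.2238


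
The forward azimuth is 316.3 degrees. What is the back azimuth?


back azimuth = (316.3 + 180) mod 360 = 136.3 degrees

136.3 degrees


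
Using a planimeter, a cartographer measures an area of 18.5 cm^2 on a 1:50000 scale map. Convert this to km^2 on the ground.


ground_area = 18.5 * (50000/100)^2 = 4625000.0 m^2 = 4.625 km^2

4.625 km^2


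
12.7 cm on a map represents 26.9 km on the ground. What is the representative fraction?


ground = 26.9 km = 2690000 cm; RF denominator = ground / map = 2690000 / 12.7 ≈ 211811; RF = 1:211811

1:211811


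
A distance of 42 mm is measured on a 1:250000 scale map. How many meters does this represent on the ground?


ground = 42 mm * 250000 / 1000 = 10500.0 m

10500.0 m


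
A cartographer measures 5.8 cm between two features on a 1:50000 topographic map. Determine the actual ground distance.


ground = 5.8 cm * 50000 / 100 = 2900.0 m = 2.9 km

2.9 km


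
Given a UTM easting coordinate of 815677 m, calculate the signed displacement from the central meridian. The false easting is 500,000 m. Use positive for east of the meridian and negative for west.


displacement = 815677 - 500000 = 315677 m

315677 m


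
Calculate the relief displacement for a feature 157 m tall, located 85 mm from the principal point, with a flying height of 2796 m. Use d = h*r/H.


d = h * r / H = 157 * 85 / 2796 = 4.77 mm

4.77 mm


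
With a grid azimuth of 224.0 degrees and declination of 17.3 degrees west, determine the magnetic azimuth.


magnetic azimuth = grid azimuth - declination (east +ve)
mag_az = 224.0 - -17.3 = 241.3 degrees

241.3 degrees


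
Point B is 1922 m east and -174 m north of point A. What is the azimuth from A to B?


az = atan2(1922, -174) = 95.2 deg
adjusted to 0-360: 95.2 degrees

95.2 degrees


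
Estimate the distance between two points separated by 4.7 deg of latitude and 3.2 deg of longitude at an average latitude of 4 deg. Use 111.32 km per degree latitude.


dlat_km = 4.7 * 111.32 = 523.204
dlon_km = 3.2 * 111.32 * cos(4) ≈ 355.356
dist = sqrt(523.204^2 + 355.356^2) ≈ 632.5 km

632.5 km


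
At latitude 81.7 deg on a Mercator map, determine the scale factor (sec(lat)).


SF = 1 / cos(81.7) = 1 / 0.144356 = 6.927

6.927


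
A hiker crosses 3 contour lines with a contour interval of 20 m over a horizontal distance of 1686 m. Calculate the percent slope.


elevation change = 3 * 20 = 60 m
slope = 60 / 1686 * 100 = 3.6%

3.6%


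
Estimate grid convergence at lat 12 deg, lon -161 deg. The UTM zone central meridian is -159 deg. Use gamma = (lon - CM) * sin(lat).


gamma = (-161 - -159) * sin(12) = -2 * 0.207912 = -0.416 degrees

-0.416 degrees


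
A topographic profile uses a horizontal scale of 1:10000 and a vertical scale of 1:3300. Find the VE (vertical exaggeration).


VE = horizontal_scale / vertical_scale = 10000 / 3300 ≈ 3.0

3.0x


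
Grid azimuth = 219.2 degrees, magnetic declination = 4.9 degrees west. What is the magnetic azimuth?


magnetic azimuth = grid azimuth - declination (east +ve)
mag_az = 219.2 - -4.9 = 224.1 degrees

224.1 degrees


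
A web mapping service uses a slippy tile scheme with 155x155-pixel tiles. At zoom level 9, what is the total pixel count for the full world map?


tiles per axis = 2^9 = 512
total tiles = 512^2 = 262144
pixels per axis = 512 * 155 = 79360
total pixels = 79360^2 = 6298009600

6298009600 pixels


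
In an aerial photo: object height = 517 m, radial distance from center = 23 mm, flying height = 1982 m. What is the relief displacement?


d = h * r / H = 517 * 23 / 1982 = 6.0 mm

6.0 mm


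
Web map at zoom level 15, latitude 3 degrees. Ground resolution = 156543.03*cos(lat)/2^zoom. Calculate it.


res = 156543.03 * cos(3) / 2^15 = 156543.03 * 0.99862953 / 32768 = 4.77 m/pixel

4.77 m/pixel


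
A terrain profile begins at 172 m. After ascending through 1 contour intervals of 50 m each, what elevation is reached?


elevation = 172 + 1 * 50 = 222 m

222 m


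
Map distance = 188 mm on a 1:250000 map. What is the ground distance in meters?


ground = 188 mm * 250000 / 1000 = 47000.0 m

47000.0 m


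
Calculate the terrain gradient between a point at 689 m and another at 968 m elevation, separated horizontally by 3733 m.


gradient = (968 - 689) / 3733 = 279 / 3733 = 0.0747

0.0747


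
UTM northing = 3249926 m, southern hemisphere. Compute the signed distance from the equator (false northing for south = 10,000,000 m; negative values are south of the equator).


For southern: actual = 3249926 - 10000000 = -6750074 m

-6750074 m


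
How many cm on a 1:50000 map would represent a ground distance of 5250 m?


map_cm = 5250 * 100 / 50000 = 10.5 cm

10.5 cm


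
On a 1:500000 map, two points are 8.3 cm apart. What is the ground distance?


ground = 8.3 cm * 500000 / 100 = 41500.0 m = 41.5 km

41.5 km


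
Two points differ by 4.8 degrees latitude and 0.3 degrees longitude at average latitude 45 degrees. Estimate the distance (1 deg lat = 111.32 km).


dlat_km = 4.8 * 111.32 = 534.336
dlon_km = 0.3 * 111.32 * cos(45) ≈ 23.615
dist = sqrt(534.336^2 + 23.615^2) ≈ 534.9 km

534.9 km


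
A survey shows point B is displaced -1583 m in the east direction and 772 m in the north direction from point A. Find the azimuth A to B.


az = atan2(-1583, 772) = -64.0 deg
adjusted to 0-360: 296.0 degrees

296.0 degrees


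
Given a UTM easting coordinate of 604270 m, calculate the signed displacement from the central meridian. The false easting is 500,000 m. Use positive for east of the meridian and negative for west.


displacement = 604270 - 500000 = 104270 m

104270 m


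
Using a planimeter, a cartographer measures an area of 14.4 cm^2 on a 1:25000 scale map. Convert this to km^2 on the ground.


ground_area = 14.4 * (25000/100)^2 = 900000.0 m^2 = 0.9 km^2

0.9 km^2


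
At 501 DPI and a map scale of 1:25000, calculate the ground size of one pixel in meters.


pixel_cm = 2.54 / 501 ≈ 0.00507 cm
ground = pixel_cm * 25000 / 100 = 2.54 * 25000 / (501 * 100) = 63500 / 50100 ≈ 1.27 m

1.27 m


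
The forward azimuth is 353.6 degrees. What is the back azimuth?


back azimuth = (353.6 + 180) mod 360 = 173.6 degrees

173.6 degrees


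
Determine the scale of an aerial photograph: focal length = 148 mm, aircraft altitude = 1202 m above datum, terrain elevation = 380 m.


scale = f / (H - h) = 148 mm / 822 m = 148 / 822000 = 1:5554

1:5554


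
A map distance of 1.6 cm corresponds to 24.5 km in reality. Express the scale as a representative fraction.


ground = 24.5 km = 2450000 cm; RF denominator = ground / map = 2450000 / 1.6 = 1531250; RF = 1:1531250

1:1531250


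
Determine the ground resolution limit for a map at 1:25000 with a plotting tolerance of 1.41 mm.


ground = 1.41 mm * 25000 / 1000 = 35.25 m

35.25 m


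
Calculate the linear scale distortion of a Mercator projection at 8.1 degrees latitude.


SF = 1 / cos(8.1) = 1 / 0.990024 = 1.01

1.01


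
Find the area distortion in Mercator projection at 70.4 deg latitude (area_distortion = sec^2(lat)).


area_distortion = 1/cos^2(70.4) = 8.887

8.887


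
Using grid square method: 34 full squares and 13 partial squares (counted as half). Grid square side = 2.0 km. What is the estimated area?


effective squares = 34 + 13 * 0.5 = 40.5
area = 40.5 * 4.0 = 162.0 km^2

162.0 km^2


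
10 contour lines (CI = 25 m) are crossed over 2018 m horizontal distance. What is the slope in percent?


elevation change = 10 * 25 = 250 m
slope = 250 / 2018 * 100 = 12.4%

12.4%


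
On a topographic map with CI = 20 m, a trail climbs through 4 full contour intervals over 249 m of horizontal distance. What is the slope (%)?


elevation change = 4 * 20 = 80 m
slope = 80 / 249 * 100 = 32.1%

32.1%


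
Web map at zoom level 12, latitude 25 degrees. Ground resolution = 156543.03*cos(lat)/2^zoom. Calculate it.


res = 156543.03 * cos(25) / 2^12 = 156543.03 * 0.90630779 / 4096 = 34.64 m/pixel

34.64 m/pixel


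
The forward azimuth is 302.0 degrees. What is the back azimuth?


back azimuth = (302.0 + 180) mod 360 = 122.0 degrees

122.0 degrees


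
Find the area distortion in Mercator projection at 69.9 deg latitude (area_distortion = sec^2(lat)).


area_distortion = 1/cos^2(69.9) = 8.467

8.467


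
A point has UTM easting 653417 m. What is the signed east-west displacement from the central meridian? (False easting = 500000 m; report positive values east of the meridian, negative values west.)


displacement = 653417 - 500000 = 153417 m

153417 m


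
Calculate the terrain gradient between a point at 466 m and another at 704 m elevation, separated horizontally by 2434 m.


gradient = (704 - 466) / 2434 = 238 / 2434 = 0.0978

0.0978


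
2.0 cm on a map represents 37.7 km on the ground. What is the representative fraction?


ground = 37.7 km = 3770000 cm; RF denominator = ground / map = 3770000 / 2.0 = 1885000; RF = 1:1885000

1:1885000


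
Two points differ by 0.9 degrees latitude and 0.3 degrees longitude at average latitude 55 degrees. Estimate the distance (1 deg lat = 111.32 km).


dlat_km = 0.9 * 111.32 = 100.188
dlon_km = 0.3 * 111.32 * cos(55) ≈ 19.155
dist = sqrt(100.188^2 + 19.155^2) ≈ 102.0 km

102.0 km


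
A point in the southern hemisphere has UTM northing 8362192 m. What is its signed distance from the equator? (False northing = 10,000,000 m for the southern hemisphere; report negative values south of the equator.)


For southern: actual = 8362192 - 10000000 = -1637808 m

-1637808 m


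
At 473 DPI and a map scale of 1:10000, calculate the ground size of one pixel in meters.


pixel_cm = 2.54 / 473 ≈ 0.00537 cm
ground = pixel_cm * 10000 / 100 = 2.54 * 10000 / (473 * 100) = 25400 / 47300 ≈ 0.54 m

0.54 m


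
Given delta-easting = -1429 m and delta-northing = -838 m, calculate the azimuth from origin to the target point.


az = atan2(-1429, -838) = -120.4 deg
adjusted to 0-360: 239.6 degrees

239.6 degrees


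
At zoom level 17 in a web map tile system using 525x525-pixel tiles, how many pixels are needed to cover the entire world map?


tiles per axis = 2^17 = 131072
total tiles = 131072^2 = 17179869184
pixels per axis = 131072 * 525 = 68812800
total pixels = 68812800^2 = 4735201443840000

4735201443840000 pixels


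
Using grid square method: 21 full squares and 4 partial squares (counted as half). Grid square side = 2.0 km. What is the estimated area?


effective squares = 21 + 4 * 0.5 = 23.0
area = 23.0 * 4.0 = 92.0 km^2

92.0 km^2


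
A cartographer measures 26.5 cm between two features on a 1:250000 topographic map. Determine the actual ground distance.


ground = 26.5 cm * 250000 / 100 = 66250.0 m = 66.25 km

66.25 km


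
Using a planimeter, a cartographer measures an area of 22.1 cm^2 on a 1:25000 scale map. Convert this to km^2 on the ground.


ground_area = 22.1 * (25000/100)^2 = 1381250.0 m^2 = 1.38125 km^2 ≈ 1.381 km^2

1.381 km^2


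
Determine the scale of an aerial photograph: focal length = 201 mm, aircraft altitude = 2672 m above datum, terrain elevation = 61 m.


scale = f / (H - h) = 201 mm / 2611 m = 201 / 2611000 = 1:12990

1:12990


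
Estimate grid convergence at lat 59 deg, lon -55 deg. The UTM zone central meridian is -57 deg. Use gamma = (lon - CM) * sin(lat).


gamma = (-55 - -57) * sin(59) = 2 * 0.857167 = 1.714 degrees

1.714 degrees


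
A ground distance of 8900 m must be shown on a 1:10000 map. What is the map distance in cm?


map_cm = 8900 * 100 / 10000 = 89.0 cm

89.0 cm


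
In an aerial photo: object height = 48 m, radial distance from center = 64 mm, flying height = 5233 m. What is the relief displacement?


d = h * r / H = 48 * 64 / 5233 = 0.59 mm

0.59 mm


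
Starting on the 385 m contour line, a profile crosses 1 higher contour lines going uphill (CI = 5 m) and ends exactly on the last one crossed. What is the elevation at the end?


elevation = 385 + 1 * 5 = 390 m

390 m


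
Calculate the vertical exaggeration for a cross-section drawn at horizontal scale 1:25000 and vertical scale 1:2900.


VE = horizontal_scale / vertical_scale = 25000 / 2900 ≈ 8.6

8.6x


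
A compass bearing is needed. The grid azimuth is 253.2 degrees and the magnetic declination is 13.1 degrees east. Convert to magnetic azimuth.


magnetic azimuth = grid azimuth - declination (east +ve)
mag_az = 253.2 - 13.1 = 240.1 degrees

240.1 degrees


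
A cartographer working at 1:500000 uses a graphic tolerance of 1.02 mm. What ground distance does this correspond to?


ground = 1.02 mm * 500000 / 1000 = 510.0 m

510.0 m


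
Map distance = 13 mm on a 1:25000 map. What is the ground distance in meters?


ground = 13 mm * 25000 / 1000 = 325.0 m

325.0 m


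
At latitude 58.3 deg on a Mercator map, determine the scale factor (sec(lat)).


SF = 1 / cos(58.3) = 1 / 0.525472 = 1.903

1.903


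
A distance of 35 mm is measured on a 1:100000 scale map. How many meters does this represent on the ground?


ground = 35 mm * 100000 / 1000 = 3500.0 m

3500.0 m


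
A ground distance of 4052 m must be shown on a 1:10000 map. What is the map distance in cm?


map_cm = 4052 * 100 / 10000 = 40.52 cm

40.52 cm


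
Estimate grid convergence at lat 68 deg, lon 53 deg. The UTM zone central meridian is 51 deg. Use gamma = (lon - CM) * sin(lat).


gamma = (53 - 51) * sin(68) = 2 * 0.927184 = 1.854 degrees

1.854 degrees


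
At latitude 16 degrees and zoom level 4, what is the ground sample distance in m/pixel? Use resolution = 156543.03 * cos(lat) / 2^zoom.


res = 156543.03 * cos(16) / 2^4 = 156543.03 * 0.9612617 / 16 = 9404.93 m/pixel

9404.93 m/pixel


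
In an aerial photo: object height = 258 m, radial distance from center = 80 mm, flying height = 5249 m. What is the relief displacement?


d = h * r / H = 258 * 80 / 5249 = 3.93 mm

3.93 mm


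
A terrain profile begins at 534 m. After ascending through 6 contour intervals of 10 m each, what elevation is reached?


elevation = 534 + 6 * 10 = 594 m

594 m


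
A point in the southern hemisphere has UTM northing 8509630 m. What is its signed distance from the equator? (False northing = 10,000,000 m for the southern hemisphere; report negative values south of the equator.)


For southern: actual = 8509630 - 10000000 = -1490370 m

-1490370 m


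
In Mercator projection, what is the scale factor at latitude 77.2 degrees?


SF = 1 / cos(77.2) = 1 / 0.221548 = 4.514

4.514


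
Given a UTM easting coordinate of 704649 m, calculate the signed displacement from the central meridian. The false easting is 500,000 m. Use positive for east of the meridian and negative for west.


displacement = 704649 - 500000 = 204649 m

204649 m


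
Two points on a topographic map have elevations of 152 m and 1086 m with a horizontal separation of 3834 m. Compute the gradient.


gradient = (1086 - 152) / 3834 = 934 / 3834 = 0.2436

0.2436


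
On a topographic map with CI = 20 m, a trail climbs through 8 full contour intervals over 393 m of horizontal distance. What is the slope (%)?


elevation change = 8 * 20 = 160 m
slope = 160 / 393 * 100 = 40.7%

40.7%


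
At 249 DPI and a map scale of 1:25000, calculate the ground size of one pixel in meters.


pixel_cm = 2.54 / 249 ≈ 0.010201 cm
ground = pixel_cm * 25000 / 100 = 2.54 * 25000 / (249 * 100) = 63500 / 24900 ≈ 2.55 m

2.55 m


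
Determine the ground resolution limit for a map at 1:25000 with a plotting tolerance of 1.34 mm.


ground = 1.34 mm * 25000 / 1000 = 33.5 m

33.5 m


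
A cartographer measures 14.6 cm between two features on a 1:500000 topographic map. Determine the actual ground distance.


ground = 14.6 cm * 500000 / 100 = 73000.0 m = 73.0 km

73.0 km


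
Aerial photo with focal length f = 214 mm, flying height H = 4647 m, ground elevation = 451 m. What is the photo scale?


scale = f / (H - h) = 214 mm / 4196 m = 214 / 4196000 = 1:19607

1:19607


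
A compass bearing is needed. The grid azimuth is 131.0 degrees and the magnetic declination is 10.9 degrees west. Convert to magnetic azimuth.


magnetic azimuth = grid azimuth - declination (east +ve)
mag_az = 131.0 - -10.9 = 141.9 degrees

141.9 degrees


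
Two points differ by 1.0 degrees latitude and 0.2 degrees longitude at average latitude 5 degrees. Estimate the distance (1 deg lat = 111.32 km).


dlat_km = 1.0 * 111.32 = 111.32
dlon_km = 0.2 * 111.32 * cos(5) ≈ 22.179
dist = sqrt(111.32^2 + 22.179^2) ≈ 113.5 km

113.5 km


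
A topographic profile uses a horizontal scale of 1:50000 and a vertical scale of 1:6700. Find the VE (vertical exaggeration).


VE = horizontal_scale / vertical_scale = 50000 / 6700 ≈ 7.5

7.5x


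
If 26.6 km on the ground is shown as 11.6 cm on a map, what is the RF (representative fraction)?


ground = 26.6 km = 2660000 cm; RF denominator = ground / map = 2660000 / 11.6 ≈ 229310; RF = 1:229310

1:229310


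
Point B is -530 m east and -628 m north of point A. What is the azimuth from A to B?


az = atan2(-530, -628) = -139.8 deg
adjusted to 0-360: 220.2 degrees

220.2 degrees


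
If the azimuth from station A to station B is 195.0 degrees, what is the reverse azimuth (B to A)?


back azimuth = (195.0 + 180) mod 360 = 15.0 degrees

15.0 degrees


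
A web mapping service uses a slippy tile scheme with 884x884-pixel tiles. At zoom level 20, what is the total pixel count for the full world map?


tiles per axis = 2^20 = 1048576
total tiles = 1048576^2 = 1099511627776
pixels per axis = 1048576 * 884 = 926941184
total pixels = 926941184^2 = 859219958595321856

859219958595321856 pixels


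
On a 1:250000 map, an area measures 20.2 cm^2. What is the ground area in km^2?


ground_area = 20.2 * (250000/100)^2 = 126250000.0 m^2 = 126.25 km^2

126.25 km^2


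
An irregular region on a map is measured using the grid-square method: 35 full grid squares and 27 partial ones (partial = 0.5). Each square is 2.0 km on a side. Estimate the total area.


effective squares = 35 + 27 * 0.5 = 48.5
area = 48.5 * 4.0 = 194.0 km^2

194.0 km^2


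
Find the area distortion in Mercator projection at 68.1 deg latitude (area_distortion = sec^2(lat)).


area_distortion = 1/cos^2(68.1) = 7.188

7.188


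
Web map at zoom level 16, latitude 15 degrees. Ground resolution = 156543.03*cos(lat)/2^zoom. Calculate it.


res = 156543.03 * cos(15) / 2^16 = 156543.03 * 0.96592583 / 65536 = 2.31 m/pixel

2.31 m/pixel


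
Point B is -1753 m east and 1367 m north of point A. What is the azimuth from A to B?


az = atan2(-1753, 1367) = -52.1 deg
adjusted to 0-360: 307.9 degrees

307.9 degrees


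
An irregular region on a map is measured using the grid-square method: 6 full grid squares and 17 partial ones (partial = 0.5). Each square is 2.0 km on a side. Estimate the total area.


effective squares = 6 + 17 * 0.5 = 14.5
area = 14.5 * 4.0 = 58.0 km^2

58.0 km^2


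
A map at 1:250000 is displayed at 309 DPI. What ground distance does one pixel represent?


pixel_cm = 2.54 / 309 ≈ 0.00822 cm
ground = pixel_cm * 250000 / 100 = 2.54 * 250000 / (309 * 100) = 635000 / 30900 ≈ 20.55 m

20.55 m


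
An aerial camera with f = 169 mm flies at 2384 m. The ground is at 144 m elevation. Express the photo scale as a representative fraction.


scale = f / (H - h) = 169 mm / 2240 m = 169 / 2240000 = 1:13254

1:13254


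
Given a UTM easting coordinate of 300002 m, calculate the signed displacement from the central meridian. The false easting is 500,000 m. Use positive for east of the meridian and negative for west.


displacement = 300002 - 500000 = -199998 m

-199998 m


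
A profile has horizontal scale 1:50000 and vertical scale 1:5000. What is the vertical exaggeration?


VE = horizontal_scale / vertical_scale = 50000 / 5000 = 10.0

10.0x


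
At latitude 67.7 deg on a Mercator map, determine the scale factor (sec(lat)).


SF = 1 / cos(67.7) = 1 / 0.379456 = 2.635

2.635


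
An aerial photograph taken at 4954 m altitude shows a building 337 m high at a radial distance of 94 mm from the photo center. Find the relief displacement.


d = h * r / H = 337 * 94 / 4954 = 6.39 mm

6.39 mm


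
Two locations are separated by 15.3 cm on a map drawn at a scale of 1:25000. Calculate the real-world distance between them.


ground = 15.3 cm * 25000 / 100 = 3825.0 m = 3.825 km

3.825 km


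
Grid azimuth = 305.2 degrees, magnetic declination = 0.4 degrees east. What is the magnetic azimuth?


magnetic azimuth = grid azimuth - declination (east +ve)
mag_az = 305.2 - 0.4 = 304.8 degrees

304.8 degrees


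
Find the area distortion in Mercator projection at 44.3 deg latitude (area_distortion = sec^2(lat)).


area_distortion = 1/cos^2(44.3) = 1.952

1.952


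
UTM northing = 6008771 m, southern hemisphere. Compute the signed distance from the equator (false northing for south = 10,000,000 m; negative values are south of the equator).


For southern: actual = 6008771 - 10000000 = -3991229 m

-3991229 m


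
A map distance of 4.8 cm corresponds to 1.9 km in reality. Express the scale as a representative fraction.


ground = 1.9 km = 190000 cm; RF denominator = ground / map = 190000 / 4.8 ≈ 39583; RF = 1:39583

1:39583


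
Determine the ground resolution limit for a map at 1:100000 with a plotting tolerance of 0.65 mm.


ground = 0.65 mm * 100000 / 1000 = 65.0 m

65.0 m


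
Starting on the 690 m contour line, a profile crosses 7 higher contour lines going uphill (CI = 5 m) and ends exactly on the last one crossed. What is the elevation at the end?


elevation = 690 + 7 * 5 = 725 m

725 m


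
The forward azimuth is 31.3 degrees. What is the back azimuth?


back azimuth = (31.3 + 180) mod 360 = 211.3 degrees

211.3 degrees


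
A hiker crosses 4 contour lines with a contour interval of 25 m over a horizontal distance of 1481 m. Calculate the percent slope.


elevation change = 4 * 25 = 100 m
slope = 100 / 1481 * 100 = 6.8%

6.8%


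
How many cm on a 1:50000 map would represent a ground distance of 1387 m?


map_cm = 1387 * 100 / 50000 = 2.774 cm ≈ 2.77 cm

2.77 cm


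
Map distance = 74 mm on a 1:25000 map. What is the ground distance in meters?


ground = 74 mm * 25000 / 1000 = 1850.0 m

1850.0 m


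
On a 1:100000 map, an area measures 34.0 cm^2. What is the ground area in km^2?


ground_area = 34.0 * (100000/100)^2 = 34000000.0 m^2 = 34.0 km^2

34.0 km^2


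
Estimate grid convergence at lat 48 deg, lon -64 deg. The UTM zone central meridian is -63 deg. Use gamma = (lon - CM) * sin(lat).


gamma = (-64 - -63) * sin(48) = -1 * 0.743145 = -0.743 degrees

-0.743 degrees


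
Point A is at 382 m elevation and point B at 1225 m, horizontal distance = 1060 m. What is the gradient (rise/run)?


gradient = (1225 - 382) / 1060 = 843 / 1060 = 0.7953

0.7953


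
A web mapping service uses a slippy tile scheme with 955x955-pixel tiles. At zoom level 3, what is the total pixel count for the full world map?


tiles per axis = 2^3 = 8
total tiles = 8^2 = 64
pixels per axis = 8 * 955 = 7640
total pixels = 7640^2 = 58369600

58369600 pixels


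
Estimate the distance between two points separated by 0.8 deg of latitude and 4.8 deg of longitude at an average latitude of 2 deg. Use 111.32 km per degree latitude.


dlat_km = 0.8 * 111.32 = 89.056
dlon_km = 4.8 * 111.32 * cos(2) ≈ 534.01
dist = sqrt(89.056^2 + 534.01^2) ≈ 541.4 km

541.4 km


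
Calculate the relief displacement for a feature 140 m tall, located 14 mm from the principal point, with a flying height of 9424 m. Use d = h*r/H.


d = h * r / H = 140 * 14 / 9424 = 0.21 mm

0.21 mm


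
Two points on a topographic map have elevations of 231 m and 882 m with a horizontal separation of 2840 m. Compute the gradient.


gradient = (882 - 231) / 2840 = 651 / 2840 = 0.2292

0.2292


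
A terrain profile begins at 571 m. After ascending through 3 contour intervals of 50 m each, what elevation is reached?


elevation = 571 + 3 * 50 = 721 m

721 m


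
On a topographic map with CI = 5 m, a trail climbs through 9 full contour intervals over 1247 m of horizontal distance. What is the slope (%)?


elevation change = 9 * 5 = 45 m
slope = 45 / 1247 * 100 = 3.6%

3.6%


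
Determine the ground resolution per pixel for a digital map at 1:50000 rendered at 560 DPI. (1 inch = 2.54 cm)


pixel_cm = 2.54 / 560 ≈ 0.004536 cm
ground = pixel_cm * 50000 / 100 = 2.54 * 50000 / (560 * 100) = 127000 / 56000 ≈ 2.27 m

2.27 m


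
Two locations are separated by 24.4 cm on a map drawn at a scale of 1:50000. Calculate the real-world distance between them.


ground = 24.4 cm * 50000 / 100 = 12200.0 m = 12.2 km

12.2 km


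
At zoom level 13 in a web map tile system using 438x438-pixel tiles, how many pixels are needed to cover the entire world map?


tiles per axis = 2^13 = 8192
total tiles = 8192^2 = 67108864
pixels per axis = 8192 * 438 = 3588096
total pixels = 3588096^2 = 12874432905216

12874432905216 pixels


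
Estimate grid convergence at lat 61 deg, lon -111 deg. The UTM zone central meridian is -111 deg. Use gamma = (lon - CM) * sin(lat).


gamma = (-111 - -111) * sin(61) = 0 * 0.87462 = 0.0 degrees

0.0 degrees


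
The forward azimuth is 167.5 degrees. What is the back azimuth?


back azimuth = (167.5 + 180) mod 360 = 347.5 degrees

347.5 degrees


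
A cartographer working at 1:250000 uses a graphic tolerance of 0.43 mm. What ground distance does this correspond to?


ground = 0.43 mm * 250000 / 1000 = 107.5 m

107.5 m


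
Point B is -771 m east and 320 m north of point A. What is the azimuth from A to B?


az = atan2(-771, 320) = -67.5 deg
adjusted to 0-360: 292.5 degrees

292.5 degrees


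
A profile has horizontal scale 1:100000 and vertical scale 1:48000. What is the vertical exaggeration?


VE = horizontal_scale / vertical_scale = 100000 / 48000 ≈ 2.1

2.1x


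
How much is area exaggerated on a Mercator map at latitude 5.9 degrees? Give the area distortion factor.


area_distortion = 1/cos^2(5.9) = 1.011

1.011


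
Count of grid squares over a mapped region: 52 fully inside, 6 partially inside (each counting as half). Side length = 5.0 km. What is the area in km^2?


effective squares = 52 + 6 * 0.5 = 55.0
area = 55.0 * 25.0 = 1375.0 km^2

1375.0 km^2


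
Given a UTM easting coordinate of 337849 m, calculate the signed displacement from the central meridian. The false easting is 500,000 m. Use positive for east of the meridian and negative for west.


displacement = 337849 - 500000 = -162151 m

-162151 m


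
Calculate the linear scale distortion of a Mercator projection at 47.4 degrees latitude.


SF = 1 / cos(47.4) = 1 / 0.676876 = 1.477

1.477


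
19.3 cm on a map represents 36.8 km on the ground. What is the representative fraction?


ground = 36.8 km = 3680000 cm; RF denominator = ground / map = 3680000 / 19.3 ≈ 190674; RF = 1:190674

1:190674


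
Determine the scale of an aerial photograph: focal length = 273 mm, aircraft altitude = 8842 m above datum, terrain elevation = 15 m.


scale = f / (H - h) = 273 mm / 8827 m = 273 / 8827000 = 1:32333

1:32333


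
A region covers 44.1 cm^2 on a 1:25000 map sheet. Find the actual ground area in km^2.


ground_area = 44.1 * (25000/100)^2 = 2756250.0 m^2 = 2.75625 km^2 ≈ 2.756 km^2

2.756 km^2


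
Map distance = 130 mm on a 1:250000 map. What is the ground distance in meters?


ground = 130 mm * 250000 / 1000 = 32500.0 m

32500.0 m


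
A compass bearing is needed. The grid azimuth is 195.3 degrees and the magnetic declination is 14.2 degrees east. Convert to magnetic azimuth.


magnetic azimuth = grid azimuth - declination (east +ve)
mag_az = 195.3 - 14.2 = 181.1 degrees

181.1 degrees


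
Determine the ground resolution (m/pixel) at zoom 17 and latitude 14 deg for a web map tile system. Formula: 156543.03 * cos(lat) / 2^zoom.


res = 156543.03 * cos(14) / 2^17 = 156543.03 * 0.97029573 / 131072 = 1.16 m/pixel

1.16 m/pixel


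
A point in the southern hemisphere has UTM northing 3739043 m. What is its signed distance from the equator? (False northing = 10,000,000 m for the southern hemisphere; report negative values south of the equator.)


For southern: actual = 3739043 - 10000000 = -6260957 m

-6260957 m


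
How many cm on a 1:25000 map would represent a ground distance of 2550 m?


map_cm = 2550 * 100 / 25000 = 10.2 cm

10.2 cm


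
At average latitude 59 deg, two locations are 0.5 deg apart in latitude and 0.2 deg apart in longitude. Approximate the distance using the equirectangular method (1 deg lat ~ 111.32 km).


dlat_km = 0.5 * 111.32 = 55.66
dlon_km = 0.2 * 111.32 * cos(59) ≈ 11.467
dist = sqrt(55.66^2 + 11.467^2) ≈ 56.8 km

56.8 km


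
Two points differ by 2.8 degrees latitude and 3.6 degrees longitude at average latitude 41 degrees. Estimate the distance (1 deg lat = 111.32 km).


dlat_km = 2.8 * 111.32 = 311.696
dlon_km = 3.6 * 111.32 * cos(41) ≈ 302.451
dist = sqrt(311.696^2 + 302.451^2) ≈ 434.3 km

434.3 km


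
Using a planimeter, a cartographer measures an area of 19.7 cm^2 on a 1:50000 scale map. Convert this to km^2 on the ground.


ground_area = 19.7 * (50000/100)^2 = 4925000.0 m^2 = 4.925 km^2

4.925 km^2


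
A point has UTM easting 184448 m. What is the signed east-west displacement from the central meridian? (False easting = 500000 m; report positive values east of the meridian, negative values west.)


displacement = 184448 - 500000 = -315552 m

-315552 m


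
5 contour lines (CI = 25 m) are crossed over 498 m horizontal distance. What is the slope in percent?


elevation change = 5 * 25 = 125 m
slope = 125 / 498 * 100 = 25.1%

25.1%


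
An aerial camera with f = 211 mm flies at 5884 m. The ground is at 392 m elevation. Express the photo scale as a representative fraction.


scale = f / (H - h) = 211 mm / 5492 m = 211 / 5492000 = 1:26028

1:26028


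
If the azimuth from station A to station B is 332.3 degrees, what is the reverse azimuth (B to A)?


back azimuth = (332.3 + 180) mod 360 = 152.3 degrees

152.3 degrees


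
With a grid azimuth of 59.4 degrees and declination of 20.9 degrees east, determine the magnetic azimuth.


magnetic azimuth = grid azimuth - declination (east +ve)
mag_az = 59.4 - 20.9 = 38.5 degrees

38.5 degrees


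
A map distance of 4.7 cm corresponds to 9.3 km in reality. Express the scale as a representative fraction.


ground = 9.3 km = 930000 cm; RF denominator = ground / map = 930000 / 4.7 ≈ 197872; RF = 1:197872

1:197872


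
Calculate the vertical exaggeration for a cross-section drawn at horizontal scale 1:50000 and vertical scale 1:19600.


VE = horizontal_scale / vertical_scale = 50000 / 19600 ≈ 2.6

2.6x


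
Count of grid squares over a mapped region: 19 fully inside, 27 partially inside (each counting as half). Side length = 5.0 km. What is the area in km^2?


effective squares = 19 + 27 * 0.5 = 32.5
area = 32.5 * 25.0 = 812.5 km^2

812.5 km^2


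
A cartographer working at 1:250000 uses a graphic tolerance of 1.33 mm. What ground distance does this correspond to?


ground = 1.33 mm * 250000 / 1000 = 332.5 m

332.5 m


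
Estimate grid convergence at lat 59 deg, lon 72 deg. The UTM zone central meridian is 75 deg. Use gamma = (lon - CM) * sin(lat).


gamma = (72 - 75) * sin(59) = -3 * 0.857167 = -2.572 degrees

-2.572 degrees


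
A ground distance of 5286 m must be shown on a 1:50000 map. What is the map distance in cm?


map_cm = 5286 * 100 / 50000 = 10.572 cm ≈ 10.57 cm

10.57 cm


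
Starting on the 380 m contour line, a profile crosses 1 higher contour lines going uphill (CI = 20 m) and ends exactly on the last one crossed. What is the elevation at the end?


elevation = 380 + 1 * 20 = 400 m

400 m


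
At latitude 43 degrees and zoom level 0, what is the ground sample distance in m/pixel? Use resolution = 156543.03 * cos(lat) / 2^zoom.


res = 156543.03 * cos(43) / 2^0 = 156543.03 * 0.7313537 / 1 = 114488.32 m/pixel

114488.32 m/pixel


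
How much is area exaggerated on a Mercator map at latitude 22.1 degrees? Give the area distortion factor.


area_distortion = 1/cos^2(22.1) = 1.165

1.165


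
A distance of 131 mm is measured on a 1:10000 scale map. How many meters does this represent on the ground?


ground = 131 mm * 10000 / 1000 = 1310.0 m

1310.0 m


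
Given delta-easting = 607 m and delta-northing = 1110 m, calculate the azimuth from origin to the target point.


az = atan2(607, 1110) = 28.7 deg
adjusted to 0-360: 28.7 degrees

28.7 degrees


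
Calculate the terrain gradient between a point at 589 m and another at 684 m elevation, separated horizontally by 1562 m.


gradient = (684 - 589) / 1562 = 95 / 1562 = 0.0608

0.0608


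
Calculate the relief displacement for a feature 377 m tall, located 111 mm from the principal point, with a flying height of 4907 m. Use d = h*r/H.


d = h * r / H = 377 * 111 / 4907 = 8.53 mm

8.53 mm


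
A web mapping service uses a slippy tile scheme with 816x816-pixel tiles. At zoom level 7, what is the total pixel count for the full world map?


tiles per axis = 2^7 = 128
total tiles = 128^2 = 16384
pixels per axis = 128 * 816 = 104448
total pixels = 104448^2 = 10909384704

10909384704 pixels
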